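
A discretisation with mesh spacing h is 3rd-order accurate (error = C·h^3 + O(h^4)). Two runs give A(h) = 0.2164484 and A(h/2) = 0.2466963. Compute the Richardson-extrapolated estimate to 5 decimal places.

The leading error scales as h^3; refining by a factor of 2 reduces it by 2^3 = 8.
Extrapolated value = (8·A(h/2) − A(h)) / (8 − 1)
= (8·0.2466963 − 0.2164484) / 7
= 1.7571220 / 7 = 0.2510174

0.25102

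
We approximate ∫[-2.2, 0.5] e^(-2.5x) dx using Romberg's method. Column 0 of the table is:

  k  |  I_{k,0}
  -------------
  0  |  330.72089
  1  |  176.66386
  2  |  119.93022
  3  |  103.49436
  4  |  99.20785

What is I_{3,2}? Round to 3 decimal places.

I_{2,1} = 119.93022 + (119.93022 − 176.66386)/3 = 101.01901
I_{3,1} = 103.49436 + (103.49436 − 119.93022)/3 = 98.01574
I_{3,2} = (16·98.01574 − 101.01901) / 15 = 97.81552

97.816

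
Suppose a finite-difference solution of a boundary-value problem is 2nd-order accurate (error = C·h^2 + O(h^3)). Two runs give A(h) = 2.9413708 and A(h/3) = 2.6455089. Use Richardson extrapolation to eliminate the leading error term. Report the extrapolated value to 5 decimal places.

The leading error scales as h^2; refining by a factor of 3 reduces it by 3^2 = 9.
Extrapolated value = (9·A(h/3) − A(h)) / (9 − 1)
= (9·2.6455089 − 2.9413708) / 8
= 20.8682093 / 8 = 2.6085262

2.60853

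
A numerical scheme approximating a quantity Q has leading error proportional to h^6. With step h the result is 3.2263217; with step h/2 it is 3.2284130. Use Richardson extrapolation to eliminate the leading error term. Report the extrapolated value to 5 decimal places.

Extrapolated value = (64·A(h/2) − A(h)) / (64 − 1)
= (64·3.2284130 − 3.2263217) / 63
= 203.3921103 / 63 = 3.2284462

3.22845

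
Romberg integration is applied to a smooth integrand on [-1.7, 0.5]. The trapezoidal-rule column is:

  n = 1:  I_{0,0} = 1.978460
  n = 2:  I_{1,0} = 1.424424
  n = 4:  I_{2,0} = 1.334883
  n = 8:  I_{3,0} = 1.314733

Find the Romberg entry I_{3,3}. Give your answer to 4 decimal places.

I_{1,1} = (4·1.424424 − 1.978460) / 3 = 1.239745
I_{2,1} = (4·1.334883 − 1.424424) / 3 = 1.305036
I_{3,1} = 1.314733 + (1.314733 − 1.334883)/3 = 1.308016
I_{2,2} = (16·1.305036 − 1.239745) / 15 = 1.309389
I_{3,2} = 1.308016 + (1.308016 − 1.305036)/15 = 1.308215
I_{3,3} = 1.308215 + (1.308215 − 1.309389)/63 = 1.308196

1.3082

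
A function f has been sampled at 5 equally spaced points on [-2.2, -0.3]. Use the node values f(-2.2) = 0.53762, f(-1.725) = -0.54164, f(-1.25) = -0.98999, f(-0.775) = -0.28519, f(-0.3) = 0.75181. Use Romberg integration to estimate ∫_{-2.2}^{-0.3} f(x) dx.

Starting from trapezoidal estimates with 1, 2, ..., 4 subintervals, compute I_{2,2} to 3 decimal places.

-0.619

I_{0,0} (trapezoid, 1 panel, h=1.9000): 1.22496
I_{1,0} (trapezoid, 2 panels, h=0.9500): -0.32801
I_{2,0} (trapezoid, 4 panels, h=0.4750): -0.55675
I_{1,1} = -0.32801 + (-0.32801 − 1.22496)/3 = -0.84567
I_{2,1} = -0.55675 + (-0.55675 − (-0.32801))/3 = -0.63300
I_{2,2} = -0.63300 + (-0.63300 − (-0.84567))/15 = -0.61882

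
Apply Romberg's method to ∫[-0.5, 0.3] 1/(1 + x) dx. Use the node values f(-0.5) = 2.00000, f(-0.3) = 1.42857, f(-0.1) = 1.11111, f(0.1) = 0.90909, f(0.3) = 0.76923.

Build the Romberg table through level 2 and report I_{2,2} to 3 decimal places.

I_{0,0} (trapezoid, 1 panel, h=0.8000): 1.10769
I_{1,0} (trapezoid, 2 panels, h=0.4000): 0.99829
I_{2,0} (trapezoid, 4 panels, h=0.2000): 0.96668
I_{1,1} = 0.99829 + (0.99829 − 1.10769)/3 = 0.96182
I_{2,1} = 0.96668 + (0.96668 − 0.99829)/3 = 0.95614
I_{2,2} = 0.95614 + (0.95614 − 0.96182)/15 = 0.95576

0.956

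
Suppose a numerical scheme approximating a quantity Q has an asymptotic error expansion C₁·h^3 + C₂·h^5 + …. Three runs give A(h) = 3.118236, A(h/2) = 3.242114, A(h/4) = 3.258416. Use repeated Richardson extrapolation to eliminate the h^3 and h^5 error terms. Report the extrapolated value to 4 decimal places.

3.2608

First eliminate the h^3 term (factor 2^3 = 8):
  B₁ = (8·3.242114 − 3.118236)/7 = 3.259811
  B₂ = (8·3.258416 − 3.242114)/7 = 3.260745
Then eliminate the h^5 term (factor 2^5 = 32):
  (32·3.260745 − 3.259811)/31 = 3.260775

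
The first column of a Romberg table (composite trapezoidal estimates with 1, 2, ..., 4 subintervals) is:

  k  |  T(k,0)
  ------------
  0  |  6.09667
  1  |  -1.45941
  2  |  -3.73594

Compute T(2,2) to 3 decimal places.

Richardson extrapolation on the trapezoidal column (denominator 4−1=3):
T(1,1) = (4·(-1.45941) − 6.09667) / 3 = -3.97810
T(2,1) = (4·(-3.73594) − (-1.45941)) / 3 = -4.49478
T(2,2) = (16·(-4.49478) − (-3.97810)) / 15 = -4.52923

-4.529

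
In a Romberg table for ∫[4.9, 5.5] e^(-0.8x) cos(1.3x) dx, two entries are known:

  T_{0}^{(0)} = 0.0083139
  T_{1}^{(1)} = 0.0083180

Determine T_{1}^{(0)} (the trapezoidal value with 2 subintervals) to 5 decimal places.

0.00832

From T_{1}^{(1)} = (4·T_{1}^{(0)} − T_{0}^{(0)})/3, solve for T_{1}^{(0)}:
4·T_{1}^{(0)} = 3·0.0083180 + 0.0083139 = 0.0332679
T_{1}^{(0)} = 0.0083170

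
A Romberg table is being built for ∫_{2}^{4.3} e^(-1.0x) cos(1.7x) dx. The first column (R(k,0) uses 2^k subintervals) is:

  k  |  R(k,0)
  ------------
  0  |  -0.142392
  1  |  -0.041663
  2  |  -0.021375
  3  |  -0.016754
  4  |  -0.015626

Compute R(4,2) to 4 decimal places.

-0.0153

R(3,1) = -0.016754 + (-0.016754 − (-0.021375))/3 = -0.015214
R(4,1) = -0.015626 + (-0.015626 − (-0.016754))/3 = -0.015250
R(4,2) = -0.015250 + (-0.015250 − (-0.015214))/15 = -0.015252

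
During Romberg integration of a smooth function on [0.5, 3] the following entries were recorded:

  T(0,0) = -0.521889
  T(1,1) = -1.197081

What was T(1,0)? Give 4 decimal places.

From T(1,1) = (4·T(1,0) − T(0,0))/3, solve for T(1,0):
4·T(1,0) = 3·(-1.197081) + (-0.521889) = -4.113132
T(1,0) = -1.028283

-1.0283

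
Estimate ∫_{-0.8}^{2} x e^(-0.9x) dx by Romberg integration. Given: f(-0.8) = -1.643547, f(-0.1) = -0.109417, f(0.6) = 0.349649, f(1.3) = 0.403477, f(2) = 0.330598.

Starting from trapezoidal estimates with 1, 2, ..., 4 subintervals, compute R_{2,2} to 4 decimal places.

0.1374

R_{0,0} (trapezoid, 1 panel, h=2.8000): -1.838129
R_{1,0} (trapezoid, 2 panels, h=1.4000): -0.429556
R_{2,0} (trapezoid, 4 panels, h=0.7000): -0.008936
R_{1,1} = -0.429556 + (-0.429556 − (-1.838129))/3 = 0.039968
R_{2,1} = -0.008936 + (-0.008936 − (-0.429556))/3 = 0.131271
R_{2,2} = 0.131271 + (0.131271 − 0.039968)/15 = 0.137358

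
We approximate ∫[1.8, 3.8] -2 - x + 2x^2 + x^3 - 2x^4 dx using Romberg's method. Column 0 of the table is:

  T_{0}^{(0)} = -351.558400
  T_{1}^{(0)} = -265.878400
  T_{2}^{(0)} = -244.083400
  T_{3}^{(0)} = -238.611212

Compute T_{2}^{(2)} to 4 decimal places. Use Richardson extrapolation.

T_{1}^{(1)} = -265.878400 + (-265.878400 − (-351.558400))/3 = -237.318400
T_{2}^{(1)} = (4·(-244.083400) − (-265.878400)) / 3 = -236.818400
T_{2}^{(2)} = (16·(-236.818400) − (-237.318400)) / 15 = -236.785067

-236.7851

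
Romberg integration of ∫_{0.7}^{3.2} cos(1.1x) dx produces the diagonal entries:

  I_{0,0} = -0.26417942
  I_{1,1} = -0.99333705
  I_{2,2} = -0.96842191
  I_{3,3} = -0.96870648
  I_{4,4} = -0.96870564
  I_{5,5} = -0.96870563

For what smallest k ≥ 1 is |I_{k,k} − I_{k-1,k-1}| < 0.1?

|I_{1,1} − I_{0,0}| = 0.72915763 ≥ 0.1
|I_{2,2} − I_{1,1}| = 0.02491514 < 0.1

k = 2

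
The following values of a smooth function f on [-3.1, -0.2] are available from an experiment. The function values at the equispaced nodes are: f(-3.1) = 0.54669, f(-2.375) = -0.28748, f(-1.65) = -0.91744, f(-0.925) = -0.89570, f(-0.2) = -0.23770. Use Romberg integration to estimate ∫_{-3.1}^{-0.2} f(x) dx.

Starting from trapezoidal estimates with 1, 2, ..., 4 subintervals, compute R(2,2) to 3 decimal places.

R(0,0) (trapezoid, 1 panel, h=2.9000): 0.44804
R(1,0) (trapezoid, 2 panels, h=1.4500): -1.10627
R(2,0) (trapezoid, 4 panels, h=0.7250): -1.41094
R(1,1) = -1.10627 + (-1.10627 − 0.44804)/3 = -1.62437
R(2,1) = -1.41094 + (-1.41094 − (-1.10627))/3 = -1.51250
R(2,2) = -1.51250 + (-1.51250 − (-1.62437))/15 = -1.50504

-1.505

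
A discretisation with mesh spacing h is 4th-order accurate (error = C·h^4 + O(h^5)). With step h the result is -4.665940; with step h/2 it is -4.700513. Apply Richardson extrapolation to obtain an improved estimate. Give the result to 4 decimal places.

-4.7028

The leading error scales as h^4; refining by a factor of 2 reduces it by 2^4 = 16.
Extrapolated value = (16·A(h/2) − A(h)) / (16 − 1)
= (16·(-4.700513) − (-4.665940)) / 15
= -70.542268 / 15 = -4.702818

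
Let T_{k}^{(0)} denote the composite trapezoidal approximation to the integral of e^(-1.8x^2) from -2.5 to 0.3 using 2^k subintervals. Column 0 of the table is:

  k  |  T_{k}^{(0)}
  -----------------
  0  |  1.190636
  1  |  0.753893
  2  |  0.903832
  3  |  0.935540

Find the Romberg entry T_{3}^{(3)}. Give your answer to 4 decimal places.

T_{1}^{(1)} = 0.753893 + (0.753893 − 1.190636)/3 = 0.608312
T_{2}^{(1)} = (4·0.903832 − 0.753893) / 3 = 0.953812
T_{3}^{(1)} = 0.935540 + (0.935540 − 0.903832)/3 = 0.946109
T_{2}^{(2)} = 0.953812 + (0.953812 − 0.608312)/15 = 0.976845
T_{3}^{(2)} = (16·0.946109 − 0.953812) / 15 = 0.945595
T_{3}^{(3)} = 0.945595 + (0.945595 − 0.976845)/63 = 0.945099
(Column j=1 coincides with Simpson's rule on the same nodes.)

0.9451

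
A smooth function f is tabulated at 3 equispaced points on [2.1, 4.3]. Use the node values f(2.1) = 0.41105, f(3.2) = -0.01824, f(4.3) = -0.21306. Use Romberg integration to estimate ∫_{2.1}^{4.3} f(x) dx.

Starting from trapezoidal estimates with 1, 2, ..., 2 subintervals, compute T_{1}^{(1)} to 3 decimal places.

0.046

T_{0}^{(0)} (trapezoid, 1 panel, h=2.2000): 0.21779
T_{1}^{(0)} (trapezoid, 2 panels, h=1.1000): 0.08883
T_{1}^{(1)} = 0.08883 + (0.08883 − 0.21779)/3 = 0.04584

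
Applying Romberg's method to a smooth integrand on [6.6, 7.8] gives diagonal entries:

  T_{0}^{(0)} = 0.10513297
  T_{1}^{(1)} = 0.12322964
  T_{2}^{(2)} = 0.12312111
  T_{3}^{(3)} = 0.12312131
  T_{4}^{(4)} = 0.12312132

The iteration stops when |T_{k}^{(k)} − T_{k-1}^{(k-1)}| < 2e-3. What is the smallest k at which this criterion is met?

k = 2

|T_{1}^{(1)} − T_{0}^{(0)}| = 0.01809667 ≥ 2e-3
|T_{2}^{(2)} − T_{1}^{(1)}| = 0.00010853 < 2e-3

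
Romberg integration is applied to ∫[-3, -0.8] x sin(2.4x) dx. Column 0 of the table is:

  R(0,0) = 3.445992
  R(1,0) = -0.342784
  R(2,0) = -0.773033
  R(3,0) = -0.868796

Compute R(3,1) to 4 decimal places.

-0.9007

R(3,1) = (4·(-0.868796) − (-0.773033)) / 3 = -0.900717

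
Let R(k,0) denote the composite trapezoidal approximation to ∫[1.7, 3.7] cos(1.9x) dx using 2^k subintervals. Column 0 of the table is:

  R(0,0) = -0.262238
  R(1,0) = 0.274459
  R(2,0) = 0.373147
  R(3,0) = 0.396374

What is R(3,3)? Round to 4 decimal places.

Richardson extrapolation on the trapezoidal column (denominator 4−1=3):
R(1,1) = 0.274459 + (0.274459 − (-0.262238))/3 = 0.453358
R(2,1) = 0.373147 + (0.373147 − 0.274459)/3 = 0.406043
R(3,1) = 0.396374 + (0.396374 − 0.373147)/3 = 0.404116
R(2,2) = (16·0.406043 − 0.453358) / 15 = 0.402889
R(3,2) = (16·0.404116 − 0.406043) / 15 = 0.403988
R(3,3) = 0.403988 + (0.403988 − 0.402889)/63 = 0.404005

0.4040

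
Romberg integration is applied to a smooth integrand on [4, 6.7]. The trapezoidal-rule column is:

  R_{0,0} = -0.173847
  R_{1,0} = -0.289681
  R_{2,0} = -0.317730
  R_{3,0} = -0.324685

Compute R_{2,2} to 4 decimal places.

-0.3270

Richardson extrapolation on the trapezoidal column (denominator 4−1=3):
R_{1,1} = -0.289681 + (-0.289681 − (-0.173847))/3 = -0.328292
R_{2,1} = (4·(-0.317730) − (-0.289681)) / 3 = -0.327080
R_{2,2} = -0.327080 + (-0.327080 − (-0.328292))/15 = -0.326999
(Column j=1 coincides with Simpson's rule on the same nodes.)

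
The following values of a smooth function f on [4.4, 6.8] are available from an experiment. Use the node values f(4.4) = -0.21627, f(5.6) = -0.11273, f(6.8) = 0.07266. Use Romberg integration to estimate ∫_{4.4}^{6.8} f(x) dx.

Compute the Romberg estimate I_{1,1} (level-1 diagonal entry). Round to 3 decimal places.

I_{0,0} (trapezoid, 1 panel, h=2.4000): -0.17233
I_{1,0} (trapezoid, 2 panels, h=1.2000): -0.22144
I_{1,1} = -0.22144 + (-0.22144 − (-0.17233))/3 = -0.23781

-0.238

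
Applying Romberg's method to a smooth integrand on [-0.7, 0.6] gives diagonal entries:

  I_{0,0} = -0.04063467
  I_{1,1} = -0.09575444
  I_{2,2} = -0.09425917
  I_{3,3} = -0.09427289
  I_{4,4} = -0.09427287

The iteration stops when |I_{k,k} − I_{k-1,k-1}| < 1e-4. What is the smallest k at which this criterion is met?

|I_{1,1} − I_{0,0}| = 0.05511977 ≥ 1e-4
|I_{2,2} − I_{1,1}| = 0.00149527 ≥ 1e-4
|I_{3,3} − I_{2,2}| = 0.00001372 < 1e-4

k = 3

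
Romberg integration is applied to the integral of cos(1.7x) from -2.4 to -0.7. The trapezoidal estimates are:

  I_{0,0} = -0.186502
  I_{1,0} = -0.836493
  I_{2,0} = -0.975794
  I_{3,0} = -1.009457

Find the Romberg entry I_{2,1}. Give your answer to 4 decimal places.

-1.0222

I_{2,1} = -0.975794 + (-0.975794 − (-0.836493))/3 = -1.022228
(Column j=1 coincides with Simpson's rule on the same nodes.)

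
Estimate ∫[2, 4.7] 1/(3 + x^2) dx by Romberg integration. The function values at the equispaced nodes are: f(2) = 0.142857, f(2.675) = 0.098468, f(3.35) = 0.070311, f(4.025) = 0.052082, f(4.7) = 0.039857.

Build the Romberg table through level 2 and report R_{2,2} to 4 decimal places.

0.2082

R_{0,0} (trapezoid, 1 panel, h=2.7000): 0.246664
R_{1,0} (trapezoid, 2 panels, h=1.3500): 0.218252
R_{2,0} (trapezoid, 4 panels, h=0.6750): 0.210747
R_{1,1} = 0.218252 + (0.218252 − 0.246664)/3 = 0.208781
R_{2,1} = 0.210747 + (0.210747 − 0.218252)/3 = 0.208245
R_{2,2} = 0.208245 + (0.208245 − 0.208781)/15 = 0.208209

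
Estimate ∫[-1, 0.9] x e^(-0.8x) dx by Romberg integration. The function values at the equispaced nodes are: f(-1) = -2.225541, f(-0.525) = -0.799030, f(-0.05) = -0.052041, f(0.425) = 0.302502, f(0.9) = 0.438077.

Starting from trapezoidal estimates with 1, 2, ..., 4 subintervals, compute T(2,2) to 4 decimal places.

T(0,0) (trapezoid, 1 panel, h=1.9000): -1.698091
T(1,0) (trapezoid, 2 panels, h=0.9500): -0.898484
T(2,0) (trapezoid, 4 panels, h=0.4750): -0.685093
T(1,1) = -0.898484 + (-0.898484 − (-1.698091))/3 = -0.631948
T(2,1) = -0.685093 + (-0.685093 − (-0.898484))/3 = -0.613963
T(2,2) = -0.613963 + (-0.613963 − (-0.631948))/15 = -0.612764

-0.6128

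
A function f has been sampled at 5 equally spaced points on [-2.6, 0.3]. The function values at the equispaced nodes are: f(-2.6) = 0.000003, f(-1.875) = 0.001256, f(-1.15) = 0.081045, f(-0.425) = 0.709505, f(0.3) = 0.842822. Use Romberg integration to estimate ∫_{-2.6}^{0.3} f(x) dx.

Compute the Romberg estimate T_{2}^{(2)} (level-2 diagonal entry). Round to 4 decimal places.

0.9543

T_{0}^{(0)} (trapezoid, 1 panel, h=2.9000): 1.222096
T_{1}^{(0)} (trapezoid, 2 panels, h=1.4500): 0.728563
T_{2}^{(0)} (trapezoid, 4 panels, h=0.7250): 0.879583
T_{1}^{(1)} = 0.728563 + (0.728563 − 1.222096)/3 = 0.564052
T_{2}^{(1)} = 0.879583 + (0.879583 − 0.728563)/3 = 0.929923
T_{2}^{(2)} = 0.929923 + (0.929923 − 0.564052)/15 = 0.954314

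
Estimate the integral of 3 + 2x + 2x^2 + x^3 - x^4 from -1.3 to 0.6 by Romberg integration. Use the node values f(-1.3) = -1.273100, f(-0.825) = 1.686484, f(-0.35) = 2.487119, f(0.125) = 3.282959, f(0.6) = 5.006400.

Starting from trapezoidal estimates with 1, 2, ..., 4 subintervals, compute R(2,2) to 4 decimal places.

4.5389

R(0,0) (trapezoid, 1 panel, h=1.9000): 3.546635
R(1,0) (trapezoid, 2 panels, h=0.9500): 4.136081
R(2,0) (trapezoid, 4 panels, h=0.4750): 4.428526
R(1,1) = 4.136081 + (4.136081 − 3.546635)/3 = 4.332563
R(2,1) = 4.428526 + (4.428526 − 4.136081)/3 = 4.526008
R(2,2) = 4.526008 + (4.526008 − 4.332563)/15 = 4.538904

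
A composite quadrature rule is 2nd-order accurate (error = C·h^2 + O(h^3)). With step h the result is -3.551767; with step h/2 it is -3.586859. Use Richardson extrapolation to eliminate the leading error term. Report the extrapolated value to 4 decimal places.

-3.5986

Extrapolated value = (4·A(h/2) − A(h)) / (4 − 1)
= (4·(-3.586859) − (-3.551767)) / 3
= -10.795669 / 3 = -3.598556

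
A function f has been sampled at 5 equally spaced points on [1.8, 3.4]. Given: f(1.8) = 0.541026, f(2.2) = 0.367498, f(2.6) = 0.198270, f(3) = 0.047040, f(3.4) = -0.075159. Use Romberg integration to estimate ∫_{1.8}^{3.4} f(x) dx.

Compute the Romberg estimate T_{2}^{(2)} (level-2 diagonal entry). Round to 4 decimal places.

T_{0}^{(0)} (trapezoid, 1 panel, h=1.6000): 0.372694
T_{1}^{(0)} (trapezoid, 2 panels, h=0.8000): 0.344963
T_{2}^{(0)} (trapezoid, 4 panels, h=0.4000): 0.338297
T_{1}^{(1)} = 0.344963 + (0.344963 − 0.372694)/3 = 0.335719
T_{2}^{(1)} = 0.338297 + (0.338297 − 0.344963)/3 = 0.336075
T_{2}^{(2)} = 0.336075 + (0.336075 − 0.335719)/15 = 0.336099

0.3361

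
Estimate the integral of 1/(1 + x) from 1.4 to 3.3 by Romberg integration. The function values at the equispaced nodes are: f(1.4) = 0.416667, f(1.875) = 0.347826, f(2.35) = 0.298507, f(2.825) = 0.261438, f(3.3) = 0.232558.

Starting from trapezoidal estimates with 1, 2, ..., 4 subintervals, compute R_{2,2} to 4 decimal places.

R_{0,0} (trapezoid, 1 panel, h=1.9000): 0.616764
R_{1,0} (trapezoid, 2 panels, h=0.9500): 0.591964
R_{2,0} (trapezoid, 4 panels, h=0.4750): 0.585382
R_{1,1} = 0.591964 + (0.591964 − 0.616764)/3 = 0.583697
R_{2,1} = 0.585382 + (0.585382 − 0.591964)/3 = 0.583188
R_{2,2} = 0.583188 + (0.583188 − 0.583697)/15 = 0.583154

0.5832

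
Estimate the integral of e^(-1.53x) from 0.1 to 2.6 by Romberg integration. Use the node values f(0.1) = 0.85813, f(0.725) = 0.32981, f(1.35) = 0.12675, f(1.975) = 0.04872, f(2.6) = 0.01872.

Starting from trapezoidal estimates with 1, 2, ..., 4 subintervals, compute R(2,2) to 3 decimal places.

R(0,0) (trapezoid, 1 panel, h=2.5000): 1.09606
R(1,0) (trapezoid, 2 panels, h=1.2500): 0.70647
R(2,0) (trapezoid, 4 panels, h=0.6250): 0.58982
R(1,1) = 0.70647 + (0.70647 − 1.09606)/3 = 0.57661
R(2,1) = 0.58982 + (0.58982 − 0.70647)/3 = 0.55094
R(2,2) = 0.55094 + (0.55094 − 0.57661)/15 = 0.54923

0.549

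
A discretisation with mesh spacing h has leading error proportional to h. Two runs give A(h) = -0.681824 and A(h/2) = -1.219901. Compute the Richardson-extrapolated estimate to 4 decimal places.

-1.7580

The leading error scales as h; refining by a factor of 2 reduces it by 2^1 = 2.
Extrapolated value = (2·A(h/2) − A(h)) / (2 − 1)
= (2·(-1.219901) − (-0.681824)) / 1
= -1.757978 / 1 = -1.757978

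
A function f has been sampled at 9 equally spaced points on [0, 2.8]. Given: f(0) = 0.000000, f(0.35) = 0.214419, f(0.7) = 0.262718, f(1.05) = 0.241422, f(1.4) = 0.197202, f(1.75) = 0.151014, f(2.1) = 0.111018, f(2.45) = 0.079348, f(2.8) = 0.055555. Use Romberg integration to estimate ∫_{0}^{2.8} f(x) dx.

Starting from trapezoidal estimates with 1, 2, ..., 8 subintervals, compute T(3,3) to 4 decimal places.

0.4604

T(0,0) (trapezoid, 1 panel, h=2.8000): 0.077777
T(1,0) (trapezoid, 2 panels, h=1.4000): 0.314971
T(2,0) (trapezoid, 4 panels, h=0.7000): 0.419101
T(3,0) (trapezoid, 8 panels, h=0.3500): 0.449721
T(1,1) = 0.314971 + (0.314971 − 0.077777)/3 = 0.394036
T(2,1) = 0.419101 + (0.419101 − 0.314971)/3 = 0.453811
T(3,1) = 0.449721 + (0.449721 − 0.419101)/3 = 0.459928
T(2,2) = 0.453811 + (0.453811 − 0.394036)/15 = 0.457796
T(3,2) = 0.459928 + (0.459928 − 0.453811)/15 = 0.460336
T(3,3) = 0.460336 + (0.460336 − 0.457796)/63 = 0.460376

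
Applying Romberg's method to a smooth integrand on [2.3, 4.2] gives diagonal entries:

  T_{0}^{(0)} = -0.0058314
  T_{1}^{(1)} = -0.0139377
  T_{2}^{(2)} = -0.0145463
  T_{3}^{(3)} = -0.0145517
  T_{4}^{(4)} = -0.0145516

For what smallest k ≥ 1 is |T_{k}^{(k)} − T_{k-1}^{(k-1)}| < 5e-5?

k = 3

|T_{1}^{(1)} − T_{0}^{(0)}| = 0.0081063 ≥ 5e-5
|T_{2}^{(2)} − T_{1}^{(1)}| = 0.0006086 ≥ 5e-5
|T_{3}^{(3)} − T_{2}^{(2)}| = 0.0000054 < 5e-5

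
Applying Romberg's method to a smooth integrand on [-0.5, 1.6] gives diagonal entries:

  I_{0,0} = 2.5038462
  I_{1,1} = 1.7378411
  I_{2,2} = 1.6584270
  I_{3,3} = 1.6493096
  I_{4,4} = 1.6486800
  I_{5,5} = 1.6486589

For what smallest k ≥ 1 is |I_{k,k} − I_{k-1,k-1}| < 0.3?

|I_{1,1} − I_{0,0}| = 0.7660051 ≥ 0.3
|I_{2,2} − I_{1,1}| = 0.0794141 < 0.3

k = 2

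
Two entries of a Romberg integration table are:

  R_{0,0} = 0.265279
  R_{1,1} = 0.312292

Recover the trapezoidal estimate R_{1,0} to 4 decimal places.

0.3005

From R_{1,1} = (4·R_{1,0} − R_{0,0})/3, solve for R_{1,0}:
4·R_{1,0} = 3·0.312292 + 0.265279 = 1.202155
R_{1,0} = 0.300539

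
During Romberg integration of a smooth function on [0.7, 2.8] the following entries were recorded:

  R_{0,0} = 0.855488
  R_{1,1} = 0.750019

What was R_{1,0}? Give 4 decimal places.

0.7764

From R_{1,1} = (4·R_{1,0} − R_{0,0})/3, solve for R_{1,0}:
4·R_{1,0} = 3·0.750019 + 0.855488 = 3.105545
R_{1,0} = 0.776386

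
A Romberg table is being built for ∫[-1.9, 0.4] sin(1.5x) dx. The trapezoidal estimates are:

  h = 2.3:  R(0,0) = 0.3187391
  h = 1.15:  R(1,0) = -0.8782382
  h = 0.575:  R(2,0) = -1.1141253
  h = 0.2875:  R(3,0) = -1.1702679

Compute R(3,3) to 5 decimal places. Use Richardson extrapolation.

R(1,1) = -0.8782382 + (-0.8782382 − 0.3187391)/3 = -1.2772306
R(2,1) = -1.1141253 + (-1.1141253 − (-0.8782382))/3 = -1.1927543
R(3,1) = (4·(-1.1702679) − (-1.1141253)) / 3 = -1.1889821
R(2,2) = (16·(-1.1927543) − (-1.2772306)) / 15 = -1.1871225
R(3,2) = -1.1889821 + (-1.1889821 − (-1.1927543))/15 = -1.1887306
R(3,3) = -1.1887306 + (-1.1887306 − (-1.1871225))/63 = -1.1887561

-1.18876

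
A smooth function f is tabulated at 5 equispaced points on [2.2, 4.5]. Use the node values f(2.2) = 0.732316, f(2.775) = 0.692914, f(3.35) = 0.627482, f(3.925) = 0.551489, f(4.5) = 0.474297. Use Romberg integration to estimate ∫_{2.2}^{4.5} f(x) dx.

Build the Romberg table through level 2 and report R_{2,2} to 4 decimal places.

1.4259

R_{0,0} (trapezoid, 1 panel, h=2.3000): 1.387605
R_{1,0} (trapezoid, 2 panels, h=1.1500): 1.415407
R_{2,0} (trapezoid, 4 panels, h=0.5750): 1.423235
R_{1,1} = 1.415407 + (1.415407 − 1.387605)/3 = 1.424674
R_{2,1} = 1.423235 + (1.423235 − 1.415407)/3 = 1.425844
R_{2,2} = 1.425844 + (1.425844 − 1.424674)/15 = 1.425922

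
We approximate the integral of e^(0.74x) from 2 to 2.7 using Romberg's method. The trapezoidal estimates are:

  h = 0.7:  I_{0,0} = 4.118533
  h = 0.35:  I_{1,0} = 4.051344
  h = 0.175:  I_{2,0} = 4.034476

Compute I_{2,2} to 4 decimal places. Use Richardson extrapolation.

4.0288

Richardson extrapolation on the trapezoidal column (denominator 4−1=3):
I_{1,1} = (4·4.051344 − 4.118533) / 3 = 4.028948
I_{2,1} = 4.034476 + (4.034476 − 4.051344)/3 = 4.028853
I_{2,2} = 4.028853 + (4.028853 − 4.028948)/15 = 4.028847
(Column j=1 coincides with Simpson's rule on the same nodes.)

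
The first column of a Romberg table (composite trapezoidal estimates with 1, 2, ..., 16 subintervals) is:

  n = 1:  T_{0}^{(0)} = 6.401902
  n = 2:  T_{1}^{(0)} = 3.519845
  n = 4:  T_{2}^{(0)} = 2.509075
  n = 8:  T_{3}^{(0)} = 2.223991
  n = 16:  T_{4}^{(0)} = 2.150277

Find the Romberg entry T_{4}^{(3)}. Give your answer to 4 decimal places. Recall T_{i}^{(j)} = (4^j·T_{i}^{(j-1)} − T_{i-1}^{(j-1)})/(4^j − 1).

Richardson extrapolation on the trapezoidal column (denominator 4−1=3):
T_{2}^{(1)} = (4·2.509075 − 3.519845) / 3 = 2.172152
T_{3}^{(1)} = 2.223991 + (2.223991 − 2.509075)/3 = 2.128963
T_{4}^{(1)} = 2.150277 + (2.150277 − 2.223991)/3 = 2.125706
T_{3}^{(2)} = 2.128963 + (2.128963 − 2.172152)/15 = 2.126084
T_{4}^{(2)} = (16·2.125706 − 2.128963) / 15 = 2.125489
T_{4}^{(3)} = (64·2.125489 − 2.126084) / 63 = 2.125480

2.1255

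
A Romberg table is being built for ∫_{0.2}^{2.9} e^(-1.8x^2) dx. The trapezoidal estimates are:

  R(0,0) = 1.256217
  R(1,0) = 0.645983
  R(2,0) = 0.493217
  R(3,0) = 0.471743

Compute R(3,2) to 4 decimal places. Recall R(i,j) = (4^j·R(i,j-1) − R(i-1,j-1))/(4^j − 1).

0.4661

Richardson extrapolation on the trapezoidal column (denominator 4−1=3):
R(2,1) = (4·0.493217 − 0.645983) / 3 = 0.442295
R(3,1) = 0.471743 + (0.471743 − 0.493217)/3 = 0.464585
R(3,2) = (16·0.464585 − 0.442295) / 15 = 0.466071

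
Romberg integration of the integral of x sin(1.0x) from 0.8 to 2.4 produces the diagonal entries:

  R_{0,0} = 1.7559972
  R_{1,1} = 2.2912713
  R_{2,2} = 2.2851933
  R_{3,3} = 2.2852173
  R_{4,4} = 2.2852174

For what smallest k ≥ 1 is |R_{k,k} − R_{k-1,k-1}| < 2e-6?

k = 4

|R_{1,1} − R_{0,0}| = 0.5352741 ≥ 2e-6
|R_{2,2} − R_{1,1}| = 0.0060780 ≥ 2e-6
|R_{3,3} − R_{2,2}| = 0.0000240 ≥ 2e-6
|R_{4,4} − R_{3,3}| = 0.0000001 < 2e-6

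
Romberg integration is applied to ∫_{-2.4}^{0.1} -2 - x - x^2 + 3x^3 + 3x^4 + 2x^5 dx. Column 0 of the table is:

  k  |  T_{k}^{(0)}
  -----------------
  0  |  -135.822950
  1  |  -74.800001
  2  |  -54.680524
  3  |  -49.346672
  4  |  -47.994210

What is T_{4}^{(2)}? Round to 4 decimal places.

-47.5417

T_{3}^{(1)} = -49.346672 + (-49.346672 − (-54.680524))/3 = -47.568721
T_{4}^{(1)} = -47.994210 + (-47.994210 − (-49.346672))/3 = -47.543389
T_{4}^{(2)} = -47.543389 + (-47.543389 − (-47.568721))/15 = -47.541700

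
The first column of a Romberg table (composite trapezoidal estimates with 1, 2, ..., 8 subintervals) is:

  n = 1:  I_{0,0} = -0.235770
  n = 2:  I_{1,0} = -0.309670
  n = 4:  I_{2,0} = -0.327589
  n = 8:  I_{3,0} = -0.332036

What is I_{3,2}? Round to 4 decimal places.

-0.3335

Richardson extrapolation on the trapezoidal column (denominator 4−1=3):
I_{2,1} = (4·(-0.327589) − (-0.309670)) / 3 = -0.333562
I_{3,1} = (4·(-0.332036) − (-0.327589)) / 3 = -0.333518
I_{3,2} = (16·(-0.333518) − (-0.333562)) / 15 = -0.333515
(Column j=1 coincides with Simpson's rule on the same nodes.)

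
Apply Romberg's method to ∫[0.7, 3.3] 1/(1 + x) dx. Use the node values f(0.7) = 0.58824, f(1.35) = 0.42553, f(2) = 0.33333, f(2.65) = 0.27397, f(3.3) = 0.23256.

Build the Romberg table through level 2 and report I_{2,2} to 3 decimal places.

0.928

I_{0,0} (trapezoid, 1 panel, h=2.6000): 1.06704
I_{1,0} (trapezoid, 2 panels, h=1.3000): 0.96685
I_{2,0} (trapezoid, 4 panels, h=0.6500): 0.93810
I_{1,1} = 0.96685 + (0.96685 − 1.06704)/3 = 0.93345
I_{2,1} = 0.93810 + (0.93810 − 0.96685)/3 = 0.92852
I_{2,2} = 0.92852 + (0.92852 − 0.93345)/15 = 0.92819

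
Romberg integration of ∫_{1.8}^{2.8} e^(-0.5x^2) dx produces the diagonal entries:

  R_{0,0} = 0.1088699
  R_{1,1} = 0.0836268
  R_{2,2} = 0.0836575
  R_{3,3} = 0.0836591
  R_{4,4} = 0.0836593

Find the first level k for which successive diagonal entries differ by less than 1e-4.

k = 2

|R_{1,1} − R_{0,0}| = 0.0252431 ≥ 1e-4
|R_{2,2} − R_{1,1}| = 0.0000307 < 1e-4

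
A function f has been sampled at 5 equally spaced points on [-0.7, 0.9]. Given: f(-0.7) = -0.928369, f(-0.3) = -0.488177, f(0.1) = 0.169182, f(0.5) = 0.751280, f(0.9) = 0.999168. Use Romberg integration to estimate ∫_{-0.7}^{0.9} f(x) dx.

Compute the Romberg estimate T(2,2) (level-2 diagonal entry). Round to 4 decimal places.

0.1946

T(0,0) (trapezoid, 1 panel, h=1.6000): 0.056639
T(1,0) (trapezoid, 2 panels, h=0.8000): 0.163665
T(2,0) (trapezoid, 4 panels, h=0.4000): 0.187074
T(1,1) = 0.163665 + (0.163665 − 0.056639)/3 = 0.199340
T(2,1) = 0.187074 + (0.187074 − 0.163665)/3 = 0.194877
T(2,2) = 0.194877 + (0.194877 − 0.199340)/15 = 0.194579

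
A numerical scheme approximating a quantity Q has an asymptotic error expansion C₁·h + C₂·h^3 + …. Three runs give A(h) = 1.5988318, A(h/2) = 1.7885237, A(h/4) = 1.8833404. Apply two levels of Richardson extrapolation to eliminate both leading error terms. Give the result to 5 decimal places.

1.97815

First eliminate the h term (factor 2^1 = 2):
  B₁ = (2·1.7885237 − 1.5988318)/1 = 1.9782156
  B₂ = (2·1.8833404 − 1.7885237)/1 = 1.9781571
Then eliminate the h^3 term (factor 2^3 = 8):
  (8·1.9781571 − 1.9782156)/7 = 1.9781487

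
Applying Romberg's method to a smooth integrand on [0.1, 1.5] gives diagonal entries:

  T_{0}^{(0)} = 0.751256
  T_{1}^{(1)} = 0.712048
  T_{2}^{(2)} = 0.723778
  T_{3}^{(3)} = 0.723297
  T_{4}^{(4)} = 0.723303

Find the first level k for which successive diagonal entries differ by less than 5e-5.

k = 4

|T_{1}^{(1)} − T_{0}^{(0)}| = 0.039208 ≥ 5e-5
|T_{2}^{(2)} − T_{1}^{(1)}| = 0.011730 ≥ 5e-5
|T_{3}^{(3)} − T_{2}^{(2)}| = 0.000481 ≥ 5e-5
|T_{4}^{(4)} − T_{3}^{(3)}| = 0.000006 < 5e-5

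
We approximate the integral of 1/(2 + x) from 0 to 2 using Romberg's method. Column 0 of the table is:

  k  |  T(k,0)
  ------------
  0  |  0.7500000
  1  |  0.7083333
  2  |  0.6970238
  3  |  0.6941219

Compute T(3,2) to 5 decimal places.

0.69315

Richardson extrapolation on the trapezoidal column (denominator 4−1=3):
T(2,1) = (4·0.6970238 − 0.7083333) / 3 = 0.6932540
T(3,1) = (4·0.6941219 − 0.6970238) / 3 = 0.6931546
T(3,2) = 0.6931546 + (0.6931546 − 0.6932540)/15 = 0.6931480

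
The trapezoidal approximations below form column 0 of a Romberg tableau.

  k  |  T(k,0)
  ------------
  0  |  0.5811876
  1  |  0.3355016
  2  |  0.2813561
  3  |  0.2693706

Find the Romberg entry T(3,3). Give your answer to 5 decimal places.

Richardson extrapolation on the trapezoidal column (denominator 4−1=3):
T(1,1) = (4·0.3355016 − 0.5811876) / 3 = 0.2536063
T(2,1) = 0.2813561 + (0.2813561 − 0.3355016)/3 = 0.2633076
T(3,1) = 0.2693706 + (0.2693706 − 0.2813561)/3 = 0.2653754
T(2,2) = (16·0.2633076 − 0.2536063) / 15 = 0.2639544
T(3,2) = (16·0.2653754 − 0.2633076) / 15 = 0.2655133
T(3,3) = 0.2655133 + (0.2655133 − 0.2639544)/63 = 0.2655380

0.26554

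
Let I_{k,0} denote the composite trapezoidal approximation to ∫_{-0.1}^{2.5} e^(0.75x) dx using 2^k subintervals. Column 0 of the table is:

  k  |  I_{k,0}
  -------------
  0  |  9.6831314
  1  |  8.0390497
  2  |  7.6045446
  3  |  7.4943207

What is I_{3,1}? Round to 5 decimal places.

Richardson extrapolation on the trapezoidal column (denominator 4−1=3):
I_{3,1} = 7.4943207 + (7.4943207 − 7.6045446)/3 = 7.4575794
(Column j=1 coincides with Simpson's rule on the same nodes.)

7.45758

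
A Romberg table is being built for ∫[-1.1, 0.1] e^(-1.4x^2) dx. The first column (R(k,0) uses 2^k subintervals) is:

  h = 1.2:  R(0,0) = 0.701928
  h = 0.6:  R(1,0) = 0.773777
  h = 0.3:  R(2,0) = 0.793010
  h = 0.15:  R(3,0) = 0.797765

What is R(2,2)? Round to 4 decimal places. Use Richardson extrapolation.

Richardson extrapolation on the trapezoidal column (denominator 4−1=3):
R(1,1) = 0.773777 + (0.773777 − 0.701928)/3 = 0.797727
R(2,1) = 0.793010 + (0.793010 − 0.773777)/3 = 0.799421
R(2,2) = 0.799421 + (0.799421 − 0.797727)/15 = 0.799534
(Column j=1 coincides with Simpson's rule on the same nodes.)

0.7995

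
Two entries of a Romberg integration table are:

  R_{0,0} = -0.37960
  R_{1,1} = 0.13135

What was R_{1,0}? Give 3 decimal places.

0.004

From R_{1,1} = (4·R_{1,0} − R_{0,0})/3, solve for R_{1,0}:
4·R_{1,0} = 3·0.13135 + (-0.37960) = 0.01445
R_{1,0} = 0.00361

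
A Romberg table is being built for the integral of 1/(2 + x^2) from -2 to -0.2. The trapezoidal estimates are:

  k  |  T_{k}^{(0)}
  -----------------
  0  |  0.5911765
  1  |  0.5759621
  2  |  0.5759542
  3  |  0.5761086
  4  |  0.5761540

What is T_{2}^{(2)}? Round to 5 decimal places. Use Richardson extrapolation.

Richardson extrapolation on the trapezoidal column (denominator 4−1=3):
T_{1}^{(1)} = (4·0.5759621 − 0.5911765) / 3 = 0.5708906
T_{2}^{(1)} = 0.5759542 + (0.5759542 − 0.5759621)/3 = 0.5759516
T_{2}^{(2)} = (16·0.5759516 − 0.5708906) / 15 = 0.5762890

0.57629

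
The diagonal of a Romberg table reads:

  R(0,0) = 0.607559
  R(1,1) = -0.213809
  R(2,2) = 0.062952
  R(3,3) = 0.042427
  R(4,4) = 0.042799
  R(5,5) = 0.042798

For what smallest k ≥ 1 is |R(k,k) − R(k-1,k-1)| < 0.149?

|R(1,1) − R(0,0)| = 0.821368 ≥ 0.149
|R(2,2) − R(1,1)| = 0.276761 ≥ 0.149
|R(3,3) − R(2,2)| = 0.020525 < 0.149

k = 3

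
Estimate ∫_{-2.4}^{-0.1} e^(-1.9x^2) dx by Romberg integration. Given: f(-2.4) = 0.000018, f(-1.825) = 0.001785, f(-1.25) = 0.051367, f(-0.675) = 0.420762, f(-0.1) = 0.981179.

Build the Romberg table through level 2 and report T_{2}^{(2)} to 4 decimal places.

0.5368

T_{0}^{(0)} (trapezoid, 1 panel, h=2.3000): 1.128377
T_{1}^{(0)} (trapezoid, 2 panels, h=1.1500): 0.623260
T_{2}^{(0)} (trapezoid, 4 panels, h=0.5750): 0.554595
T_{1}^{(1)} = 0.623260 + (0.623260 − 1.128377)/3 = 0.454888
T_{2}^{(1)} = 0.554595 + (0.554595 − 0.623260)/3 = 0.531707
T_{2}^{(2)} = 0.531707 + (0.531707 − 0.454888)/15 = 0.536828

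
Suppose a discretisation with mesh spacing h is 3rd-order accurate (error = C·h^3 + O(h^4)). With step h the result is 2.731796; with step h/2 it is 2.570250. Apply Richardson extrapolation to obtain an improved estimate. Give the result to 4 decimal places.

2.5472

The leading error scales as h^3; refining by a factor of 2 reduces it by 2^3 = 8.
Extrapolated value = (8·A(h/2) − A(h)) / (8 − 1)
= (8·2.570250 − 2.731796) / 7
= 17.830204 / 7 = 2.547172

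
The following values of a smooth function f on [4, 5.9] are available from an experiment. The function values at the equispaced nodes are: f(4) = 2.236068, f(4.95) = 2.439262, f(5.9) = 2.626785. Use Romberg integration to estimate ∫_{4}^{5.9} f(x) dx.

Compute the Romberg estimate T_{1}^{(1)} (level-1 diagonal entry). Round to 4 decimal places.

4.6296

T_{0}^{(0)} (trapezoid, 1 panel, h=1.9000): 4.619710
T_{1}^{(0)} (trapezoid, 2 panels, h=0.9500): 4.627154
T_{1}^{(1)} = 4.627154 + (4.627154 − 4.619710)/3 = 4.629635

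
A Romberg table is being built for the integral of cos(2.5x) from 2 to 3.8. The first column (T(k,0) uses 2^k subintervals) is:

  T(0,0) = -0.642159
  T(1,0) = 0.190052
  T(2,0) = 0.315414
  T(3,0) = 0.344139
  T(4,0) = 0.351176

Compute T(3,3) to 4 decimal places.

0.3535

Richardson extrapolation on the trapezoidal column (denominator 4−1=3):
T(1,1) = (4·0.190052 − (-0.642159)) / 3 = 0.467456
T(2,1) = (4·0.315414 − 0.190052) / 3 = 0.357201
T(3,1) = (4·0.344139 − 0.315414) / 3 = 0.353714
T(2,2) = 0.357201 + (0.357201 − 0.467456)/15 = 0.349851
T(3,2) = 0.353714 + (0.353714 − 0.357201)/15 = 0.353482
T(3,3) = (64·0.353482 − 0.349851) / 63 = 0.353540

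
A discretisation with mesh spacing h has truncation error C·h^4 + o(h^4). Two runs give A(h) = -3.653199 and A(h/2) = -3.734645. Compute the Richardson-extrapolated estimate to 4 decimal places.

-3.7401

Extrapolated value = (16·A(h/2) − A(h)) / (16 − 1)
= (16·(-3.734645) − (-3.653199)) / 15
= -56.101121 / 15 = -3.740075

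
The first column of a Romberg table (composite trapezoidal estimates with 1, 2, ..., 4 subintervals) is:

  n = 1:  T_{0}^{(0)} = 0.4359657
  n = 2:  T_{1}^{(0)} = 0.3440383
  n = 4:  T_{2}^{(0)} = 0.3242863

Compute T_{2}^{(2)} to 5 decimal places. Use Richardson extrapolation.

0.31799

Richardson extrapolation on the trapezoidal column (denominator 4−1=3):
T_{1}^{(1)} = 0.3440383 + (0.3440383 − 0.4359657)/3 = 0.3133958
T_{2}^{(1)} = (4·0.3242863 − 0.3440383) / 3 = 0.3177023
T_{2}^{(2)} = 0.3177023 + (0.3177023 − 0.3133958)/15 = 0.3179894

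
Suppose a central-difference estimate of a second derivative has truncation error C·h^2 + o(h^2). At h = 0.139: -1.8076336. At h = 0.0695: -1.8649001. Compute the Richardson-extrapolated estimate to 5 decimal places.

The leading error scales as h^2; refining by a factor of 2 reduces it by 2^2 = 4.
Extrapolated value = (4·A(h/2) − A(h)) / (4 − 1)
= (4·(-1.8649001) − (-1.8076336)) / 3
= -5.6519668 / 3 = -1.8839889

-1.88399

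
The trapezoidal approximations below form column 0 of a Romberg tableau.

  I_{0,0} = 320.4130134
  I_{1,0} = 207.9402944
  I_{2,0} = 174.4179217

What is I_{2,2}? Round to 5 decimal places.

162.76342

Richardson extrapolation on the trapezoidal column (denominator 4−1=3):
I_{1,1} = 207.9402944 + (207.9402944 − 320.4130134)/3 = 170.4493881
I_{2,1} = (4·174.4179217 − 207.9402944) / 3 = 163.2437975
I_{2,2} = (16·163.2437975 − 170.4493881) / 15 = 162.7634248
(Column j=1 coincides with Simpson's rule on the same nodes.)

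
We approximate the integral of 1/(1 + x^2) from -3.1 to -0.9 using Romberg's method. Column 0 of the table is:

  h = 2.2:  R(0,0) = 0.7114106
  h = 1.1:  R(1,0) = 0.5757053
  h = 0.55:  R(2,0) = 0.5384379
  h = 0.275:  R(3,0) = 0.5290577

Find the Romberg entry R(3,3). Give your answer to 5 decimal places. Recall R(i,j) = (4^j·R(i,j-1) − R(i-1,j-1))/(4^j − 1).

Richardson extrapolation on the trapezoidal column (denominator 4−1=3):
R(1,1) = (4·0.5757053 − 0.7114106) / 3 = 0.5304702
R(2,1) = 0.5384379 + (0.5384379 − 0.5757053)/3 = 0.5260154
R(3,1) = (4·0.5290577 − 0.5384379) / 3 = 0.5259310
R(2,2) = (16·0.5260154 − 0.5304702) / 15 = 0.5257184
R(3,2) = 0.5259310 + (0.5259310 − 0.5260154)/15 = 0.5259254
R(3,3) = (64·0.5259254 − 0.5257184) / 63 = 0.5259287

0.52593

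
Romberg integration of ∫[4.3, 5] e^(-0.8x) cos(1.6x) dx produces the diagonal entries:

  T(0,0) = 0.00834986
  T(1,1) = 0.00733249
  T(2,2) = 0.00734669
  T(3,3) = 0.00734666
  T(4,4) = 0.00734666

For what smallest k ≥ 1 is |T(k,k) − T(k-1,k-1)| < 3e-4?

|T(1,1) − T(0,0)| = 0.00101737 ≥ 3e-4
|T(2,2) − T(1,1)| = 0.00001420 < 3e-4

k = 2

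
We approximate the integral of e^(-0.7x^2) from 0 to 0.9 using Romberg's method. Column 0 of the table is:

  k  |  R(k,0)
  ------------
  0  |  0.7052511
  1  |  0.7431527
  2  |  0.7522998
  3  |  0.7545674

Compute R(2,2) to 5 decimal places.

R(1,1) = (4·0.7431527 − 0.7052511) / 3 = 0.7557866
R(2,1) = 0.7522998 + (0.7522998 − 0.7431527)/3 = 0.7553488
R(2,2) = (16·0.7553488 − 0.7557866) / 15 = 0.7553196

0.75532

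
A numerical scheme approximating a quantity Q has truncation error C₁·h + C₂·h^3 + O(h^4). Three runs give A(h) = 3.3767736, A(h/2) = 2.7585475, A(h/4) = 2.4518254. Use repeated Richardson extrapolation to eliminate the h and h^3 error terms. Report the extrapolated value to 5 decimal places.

2.14579

First eliminate the h term (factor 2^1 = 2):
  B₁ = (2·2.7585475 − 3.3767736)/1 = 2.1403214
  B₂ = (2·2.4518254 − 2.7585475)/1 = 2.1451033
Then eliminate the h^3 term (factor 2^3 = 8):
  (8·2.1451033 − 2.1403214)/7 = 2.1457864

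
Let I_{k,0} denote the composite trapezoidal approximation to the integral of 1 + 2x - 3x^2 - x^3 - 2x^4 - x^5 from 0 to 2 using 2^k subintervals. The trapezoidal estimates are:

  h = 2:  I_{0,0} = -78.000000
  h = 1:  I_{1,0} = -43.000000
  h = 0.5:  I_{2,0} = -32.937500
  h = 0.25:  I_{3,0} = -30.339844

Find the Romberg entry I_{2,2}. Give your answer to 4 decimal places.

Richardson extrapolation on the trapezoidal column (denominator 4−1=3):
I_{1,1} = -43.000000 + (-43.000000 − (-78.000000))/3 = -31.333333
I_{2,1} = -32.937500 + (-32.937500 − (-43.000000))/3 = -29.583333
I_{2,2} = (16·(-29.583333) − (-31.333333)) / 15 = -29.466666

-29.4667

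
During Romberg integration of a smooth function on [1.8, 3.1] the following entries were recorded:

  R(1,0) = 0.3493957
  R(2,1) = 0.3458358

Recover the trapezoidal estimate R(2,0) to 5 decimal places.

From R(2,1) = (4·R(2,0) − R(1,0))/3, solve for R(2,0):
4·R(2,0) = 3·0.3458358 + 0.3493957 = 1.3869031
R(2,0) = 0.3467258

0.34673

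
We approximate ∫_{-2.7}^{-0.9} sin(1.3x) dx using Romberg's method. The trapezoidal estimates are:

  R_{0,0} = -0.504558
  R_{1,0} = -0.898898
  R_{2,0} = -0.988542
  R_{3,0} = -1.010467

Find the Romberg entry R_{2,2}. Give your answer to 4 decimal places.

R_{1,1} = -0.898898 + (-0.898898 − (-0.504558))/3 = -1.030345
R_{2,1} = -0.988542 + (-0.988542 − (-0.898898))/3 = -1.018423
R_{2,2} = (16·(-1.018423) − (-1.030345)) / 15 = -1.017628

-1.0176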